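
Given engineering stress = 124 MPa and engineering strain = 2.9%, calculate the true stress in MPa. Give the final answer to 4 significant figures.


sigma_true = sigma_eng * (1 + epsilon_eng)
sigma_true = 124 * (1 + 0.029)
sigma_true = 127.6 MPa


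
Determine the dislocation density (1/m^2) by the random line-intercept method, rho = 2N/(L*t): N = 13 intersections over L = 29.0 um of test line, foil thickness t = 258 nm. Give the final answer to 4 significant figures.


rho = 2N / (L * t)
L = 29.0 um = 2.9e-05 m, t = 258 nm = 2.58e-07 m
rho = 2 * 13 / (2.9e-05 * 2.58e-07)
rho = 3.475e+12 1/m^2


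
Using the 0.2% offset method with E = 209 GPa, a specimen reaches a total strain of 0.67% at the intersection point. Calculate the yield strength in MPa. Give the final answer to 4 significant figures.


Offset strain = 0.002
Elastic strain at yield = total_strain - offset = 6.7e-03 - 0.002 = 4.7e-03
sigma_y = E * elastic_strain = 209000 * 4.7e-03
sigma_y = 982.3 MPa


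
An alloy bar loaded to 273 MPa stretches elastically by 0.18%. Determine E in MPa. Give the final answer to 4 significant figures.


E = sigma / epsilon
epsilon = 0.18% = 1.8e-03
E = 273 / 1.8e-03
E = 151700 MPa


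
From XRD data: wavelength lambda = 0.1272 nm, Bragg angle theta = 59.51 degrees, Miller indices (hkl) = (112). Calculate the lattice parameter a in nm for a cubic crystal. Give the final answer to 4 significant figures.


d = lambda / (2*sin(theta))
d = 0.1272 / (2*sin(59.51 deg))
d = 0.0738061 nm
a = d * sqrt(h^2+k^2+l^2) = 0.0738061 * sqrt(6)
a = 0.1808 nm


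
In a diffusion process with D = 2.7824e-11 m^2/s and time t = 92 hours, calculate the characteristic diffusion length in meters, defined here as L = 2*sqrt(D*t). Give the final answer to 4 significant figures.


t = 92 hr = 331200 s
Diffusion length = 2*sqrt(D*t)
= 2*sqrt(2.7824e-11 * 331200)
= 6.071e-03 m


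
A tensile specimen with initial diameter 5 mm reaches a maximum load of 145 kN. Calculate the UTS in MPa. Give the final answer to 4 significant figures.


A0 = pi*(d/2)^2 = pi*(5/2)^2 = 19.635 mm^2
UTS = F_max / A0 = 145*1000 / 19.635
UTS = 7385 MPa


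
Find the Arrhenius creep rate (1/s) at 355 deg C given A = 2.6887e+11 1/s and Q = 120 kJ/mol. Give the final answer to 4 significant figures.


rate = A * exp(-Q / (R*T))
T = 355 + 273.15 = 628.15 K
rate = 2.6887e+11 * exp(-120e3 / (8.314 * 628.15))
rate = 28.21 1/s


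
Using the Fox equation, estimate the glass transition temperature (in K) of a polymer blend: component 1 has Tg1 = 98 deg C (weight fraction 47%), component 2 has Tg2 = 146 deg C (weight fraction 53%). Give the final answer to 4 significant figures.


1/Tg = w1/Tg1 + w2/Tg2 (in Kelvin)
Tg1 = 371.15 K, Tg2 = 419.15 K
1/Tg = 0.47/371.15 + 0.53/419.15
Tg = 395.1 K


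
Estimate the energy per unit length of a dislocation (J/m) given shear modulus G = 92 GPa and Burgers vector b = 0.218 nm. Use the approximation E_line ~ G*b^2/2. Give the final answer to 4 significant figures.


E = G*b^2/2
b = 0.218 nm = 2.18e-10 m
G = 92 GPa = 9.2e+10 Pa
E = 0.5 * 9.2e+10 * (2.18e-10)^2
E = 2.186e-09 J/m


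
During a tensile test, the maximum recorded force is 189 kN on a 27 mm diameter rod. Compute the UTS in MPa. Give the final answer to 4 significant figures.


A0 = pi*(d/2)^2 = pi*(27/2)^2 = 572.555 mm^2
UTS = F_max / A0 = 189*1000 / 572.555
UTS = 330.1 MPa


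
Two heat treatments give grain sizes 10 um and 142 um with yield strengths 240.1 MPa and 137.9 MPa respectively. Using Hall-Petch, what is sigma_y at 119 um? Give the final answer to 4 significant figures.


sigma_y = sigma0 + k / sqrt(d)
1/sqrt(d1) = 1/sqrt(1e-05) = 316.228;  1/sqrt(d2) = 83.9181
k = (sigma1 - sigma2) / (1/sqrt(d1) - 1/sqrt(d2)) = (240.1 - 137.9) / (316.228 - 83.9181) = 0.43993 MPa*m^0.5
sigma0 = sigma1 - k/sqrt(d1) = 240.1 - 0.43993*316.228 = 100.982 MPa
sigma_y(d3) = 100.982 + 0.43993 / sqrt(1.19e-04) = 141.3 MPa


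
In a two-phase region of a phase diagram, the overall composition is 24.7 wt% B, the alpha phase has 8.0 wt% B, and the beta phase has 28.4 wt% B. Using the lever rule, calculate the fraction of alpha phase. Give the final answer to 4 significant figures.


f_alpha = (C_beta - C0) / (C_beta - C_alpha)
f_alpha = (28.4 - 24.7) / (28.4 - 8.0)
f_alpha = 0.1814


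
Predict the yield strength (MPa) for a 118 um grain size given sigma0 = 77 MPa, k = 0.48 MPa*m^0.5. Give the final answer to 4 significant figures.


sigma_y = sigma0 + k / sqrt(d)
d = 118 um = 1.18e-04 m
sigma_y = 77 + 0.48 / sqrt(1.18e-04)
sigma_y = 121.2 MPa


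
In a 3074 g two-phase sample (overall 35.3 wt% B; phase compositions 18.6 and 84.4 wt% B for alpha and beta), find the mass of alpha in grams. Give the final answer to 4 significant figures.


f_alpha = (C_beta - C0) / (C_beta - C_alpha)
f_alpha = (84.4 - 35.3) / (84.4 - 18.6) = 0.746201
m_alpha = f_alpha * m_total = 0.746201 * 3074 = 2294 g


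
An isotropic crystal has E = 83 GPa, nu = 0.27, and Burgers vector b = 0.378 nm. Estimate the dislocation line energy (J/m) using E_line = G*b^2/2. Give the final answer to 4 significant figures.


Step 1: G = E / (2*(1+nu))
G = 83 / (2*(1+0.27)) = 32.6772 GPa = 3.26772e+10 Pa
Step 2: E_line = G*b^2/2
b = 0.378 nm = 3.78e-10 m
E_line = 0.5 * 3.26772e+10 * (3.78e-10)^2 = 2.335e-09 J/m


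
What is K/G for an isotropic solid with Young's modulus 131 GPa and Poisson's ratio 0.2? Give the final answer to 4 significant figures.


G = E / (2*(1+nu))
G = 131 / (2*(1+0.2)) = 54.5833 GPa
K = E / (3*(1-2*nu))
K = 131 / (3*(1-2*0.2)) = 72.7778 GPa
K/G = 72.7778 / 54.5833 = 1.333


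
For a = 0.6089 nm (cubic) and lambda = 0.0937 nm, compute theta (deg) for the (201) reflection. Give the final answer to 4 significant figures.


d = a / sqrt(h^2+k^2+l^2)
d = 0.6089 / sqrt(5) = 0.272308 nm
lambda = 2*d*sin(theta)  =>  sin(theta) = lambda / (2*d)
sin(theta) = 0.0937 / (2 * 0.272308) = 0.172048
theta = 9.907 deg


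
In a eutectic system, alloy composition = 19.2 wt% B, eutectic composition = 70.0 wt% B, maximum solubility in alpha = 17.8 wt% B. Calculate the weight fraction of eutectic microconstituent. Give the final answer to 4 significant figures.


f_primary = (C_e - C0) / (C_e - C_alpha_max)
f_primary = (70.0 - 19.2) / (70.0 - 17.8)
f_primary = 0.97318
f_eutectic = 1 - 0.97318 = 0.02682


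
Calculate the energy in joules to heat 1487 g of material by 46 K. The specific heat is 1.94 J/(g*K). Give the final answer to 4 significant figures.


Q = m * cp * dT
Q = 1487 * 1.94 * 46
Q = 132700 J


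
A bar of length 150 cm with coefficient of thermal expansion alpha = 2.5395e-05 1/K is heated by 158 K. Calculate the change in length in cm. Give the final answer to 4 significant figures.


dL = L0 * alpha * dT
dL = 150 * 2.5395e-05 * 158
dL = 0.6019 cm


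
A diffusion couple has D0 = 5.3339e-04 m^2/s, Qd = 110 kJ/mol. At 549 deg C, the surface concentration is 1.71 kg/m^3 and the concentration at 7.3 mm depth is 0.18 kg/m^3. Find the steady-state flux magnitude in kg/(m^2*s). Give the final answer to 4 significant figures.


Step 1: D = D0 * exp(-Qd/(R*T))
T = 549 + 273.15 = 822.15 K
D = 5.3339e-04 * exp(-110e3 / (8.314 * 822.15)) = 5.47055e-11 m^2/s
Step 2: J = D * (C1 - C2) / dx
J = 5.47055e-11 * (1.71 - 0.18) / 7.3e-03
J = 1.147e-08 kg/(m^2*s)


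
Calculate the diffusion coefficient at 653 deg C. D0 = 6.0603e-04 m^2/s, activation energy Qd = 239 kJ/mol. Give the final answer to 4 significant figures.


D = D0 * exp(-Qd / (R*T))
T = 926.15 K
D = 6.0603e-04 * exp(-239e3 / (8.314 * 926.15))
D = 2.007e-17 m^2/s


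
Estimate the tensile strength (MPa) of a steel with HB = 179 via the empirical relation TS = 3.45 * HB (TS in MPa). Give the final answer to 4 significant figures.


TS (MPa) = 3.45 * HB
TS = 3.45 * 179
TS = 617.6 MPa


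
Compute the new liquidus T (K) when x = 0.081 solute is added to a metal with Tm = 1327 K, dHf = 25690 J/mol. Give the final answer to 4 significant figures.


dT = R*Tm^2*x / dHf
dT = 8.314 * 1327^2 * 0.081 / 25690
dT = 46.1607 K
T_new = 1327 - 46.1607 = 1281 K


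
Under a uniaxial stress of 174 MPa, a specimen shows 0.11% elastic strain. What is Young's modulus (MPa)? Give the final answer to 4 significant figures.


E = sigma / epsilon
epsilon = 0.11% = 1.1e-03
E = 174 / 1.1e-03
E = 158200 MPa


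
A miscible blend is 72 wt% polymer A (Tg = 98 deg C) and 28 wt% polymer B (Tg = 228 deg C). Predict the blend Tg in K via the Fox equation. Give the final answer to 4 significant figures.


1/Tg = w1/Tg1 + w2/Tg2 (in Kelvin)
Tg1 = 371.15 K, Tg2 = 501.15 K
1/Tg = 0.72/371.15 + 0.28/501.15
Tg = 400.2 K


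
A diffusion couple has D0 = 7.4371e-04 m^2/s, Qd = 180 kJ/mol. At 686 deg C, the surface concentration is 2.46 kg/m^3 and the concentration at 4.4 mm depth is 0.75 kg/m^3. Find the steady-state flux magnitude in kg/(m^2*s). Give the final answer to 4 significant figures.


Step 1: D = D0 * exp(-Qd/(R*T))
T = 686 + 273.15 = 959.15 K
D = 7.4371e-04 * exp(-180e3 / (8.314 * 959.15)) = 1.17051e-13 m^2/s
Step 2: J = D * (C1 - C2) / dx
J = 1.17051e-13 * (2.46 - 0.75) / 4.4e-03
J = 4.549e-11 kg/(m^2*s)


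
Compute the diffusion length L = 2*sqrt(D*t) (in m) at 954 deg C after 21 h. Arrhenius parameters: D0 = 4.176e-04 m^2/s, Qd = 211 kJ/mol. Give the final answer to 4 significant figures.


Step 1: D = D0 * exp(-Qd/(R*T))
T = 1227.15 K
D = 4.176e-04 * exp(-211e3 / (8.314 * 1227.15)) = 4.35561e-13 m^2/s
Step 2: L = 2*sqrt(D*t)
t = 21 h = 75600 s
L = 2*sqrt(4.35561e-13 * 75600) = 3.629e-04 m


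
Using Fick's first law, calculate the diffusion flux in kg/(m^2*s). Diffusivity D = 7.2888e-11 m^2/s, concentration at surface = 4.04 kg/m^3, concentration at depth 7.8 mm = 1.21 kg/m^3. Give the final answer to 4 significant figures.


J = -D * (dC/dx) = D * (C1 - C2) / dx
J = 7.2888e-11 * (4.04 - 1.21) / 7.8e-03
J = 2.645e-08 kg/(m^2*s)


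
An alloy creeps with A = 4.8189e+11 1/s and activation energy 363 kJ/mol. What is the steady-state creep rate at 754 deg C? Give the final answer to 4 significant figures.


rate = A * exp(-Q / (R*T))
T = 754 + 273.15 = 1027.15 K
rate = 4.8189e+11 * exp(-363e3 / (8.314 * 1027.15))
rate = 1.668e-07 1/s


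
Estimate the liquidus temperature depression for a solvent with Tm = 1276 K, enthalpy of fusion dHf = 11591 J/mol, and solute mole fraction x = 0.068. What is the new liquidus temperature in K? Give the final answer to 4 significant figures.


dT = R*Tm^2*x / dHf
dT = 8.314 * 1276^2 * 0.068 / 11591
dT = 79.4144 K
T_new = 1276 - 79.4144 = 1197 K


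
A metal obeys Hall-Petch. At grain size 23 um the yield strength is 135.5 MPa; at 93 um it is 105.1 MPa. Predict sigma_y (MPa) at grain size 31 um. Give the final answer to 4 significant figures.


sigma_y = sigma0 + k / sqrt(d)
1/sqrt(d1) = 1/sqrt(2.3e-05) = 208.514;  1/sqrt(d2) = 103.695
k = (sigma1 - sigma2) / (1/sqrt(d1) - 1/sqrt(d2)) = (135.5 - 105.1) / (208.514 - 103.695) = 0.290023 MPa*m^0.5
sigma0 = sigma1 - k/sqrt(d1) = 135.5 - 0.290023*208.514 = 75.026 MPa
sigma_y(d3) = 75.026 + 0.290023 / sqrt(3.1e-05) = 127.1 MPa


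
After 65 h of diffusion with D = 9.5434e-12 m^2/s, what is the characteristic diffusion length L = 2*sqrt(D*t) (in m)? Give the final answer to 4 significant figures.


t = 65 hr = 234000 s
Diffusion length = 2*sqrt(D*t)
= 2*sqrt(9.5434e-12 * 234000)
= 2.989e-03 m


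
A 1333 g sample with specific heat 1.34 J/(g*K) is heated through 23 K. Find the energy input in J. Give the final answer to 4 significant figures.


Q = m * cp * dT
Q = 1333 * 1.34 * 23
Q = 41080 J


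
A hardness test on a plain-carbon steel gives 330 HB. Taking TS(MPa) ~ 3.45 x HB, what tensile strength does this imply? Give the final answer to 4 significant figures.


TS (MPa) = 3.45 * HB
TS = 3.45 * 330
TS = 1139 MPa


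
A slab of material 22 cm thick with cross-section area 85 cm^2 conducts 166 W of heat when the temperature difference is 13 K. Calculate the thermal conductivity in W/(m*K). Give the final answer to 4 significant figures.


k = Q*L / (A*dT)
L = 0.22 m, A = 8.5e-03 m^2
k = 166 * 0.22 / (8.5e-03 * 13)
k = 330.5 W/(m*K)


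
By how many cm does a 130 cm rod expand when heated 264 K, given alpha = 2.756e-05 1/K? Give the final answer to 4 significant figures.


dL = L0 * alpha * dT
dL = 130 * 2.756e-05 * 264
dL = 0.9459 cm


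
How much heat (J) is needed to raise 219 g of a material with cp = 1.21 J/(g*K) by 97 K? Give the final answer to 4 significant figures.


Q = m * cp * dT
Q = 219 * 1.21 * 97
Q = 25700 J


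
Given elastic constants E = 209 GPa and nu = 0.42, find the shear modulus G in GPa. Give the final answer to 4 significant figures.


G = E / (2*(1+nu))
G = 209 / (2*(1+0.42))
G = 73.59 GPa


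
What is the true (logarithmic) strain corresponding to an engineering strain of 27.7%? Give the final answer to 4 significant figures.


epsilon_true = ln(1 + epsilon_eng)
epsilon_true = ln(1 + 0.277)
epsilon_true = 0.2445


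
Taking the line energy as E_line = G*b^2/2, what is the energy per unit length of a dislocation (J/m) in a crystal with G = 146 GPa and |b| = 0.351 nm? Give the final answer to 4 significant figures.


E = G*b^2/2
b = 0.351 nm = 3.51e-10 m
G = 146 GPa = 1.46e+11 Pa
E = 0.5 * 1.46e+11 * (3.51e-10)^2
E = 8.994e-09 J/m


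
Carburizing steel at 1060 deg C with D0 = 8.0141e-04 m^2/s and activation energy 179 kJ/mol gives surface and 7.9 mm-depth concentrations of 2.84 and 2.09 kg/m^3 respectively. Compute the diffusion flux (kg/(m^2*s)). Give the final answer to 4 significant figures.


Step 1: D = D0 * exp(-Qd/(R*T))
T = 1060 + 273.15 = 1333.15 K
D = 8.0141e-04 * exp(-179e3 / (8.314 * 1333.15)) = 7.76491e-11 m^2/s
Step 2: J = D * (C1 - C2) / dx
J = 7.76491e-11 * (2.84 - 2.09) / 7.9e-03
J = 7.372e-09 kg/(m^2*s)


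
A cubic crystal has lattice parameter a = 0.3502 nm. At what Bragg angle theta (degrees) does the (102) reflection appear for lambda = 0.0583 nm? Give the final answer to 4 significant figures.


d = a / sqrt(h^2+k^2+l^2)
d = 0.3502 / sqrt(5) = 0.156614 nm
lambda = 2*d*sin(theta)  =>  sin(theta) = lambda / (2*d)
sin(theta) = 0.0583 / (2 * 0.156614) = 0.186126
theta = 10.73 deg


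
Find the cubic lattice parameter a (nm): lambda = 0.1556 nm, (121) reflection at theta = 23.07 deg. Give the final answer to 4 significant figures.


d = lambda / (2*sin(theta))
d = 0.1556 / (2*sin(23.07 deg))
d = 0.198543 nm
a = d * sqrt(h^2+k^2+l^2) = 0.198543 * sqrt(6)
a = 0.4863 nm


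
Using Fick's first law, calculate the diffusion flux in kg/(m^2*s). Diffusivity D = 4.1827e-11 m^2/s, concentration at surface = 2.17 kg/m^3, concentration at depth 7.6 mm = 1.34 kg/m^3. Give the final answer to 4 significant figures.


J = -D * (dC/dx) = D * (C1 - C2) / dx
J = 4.1827e-11 * (2.17 - 1.34) / 7.6e-03
J = 4.568e-09 kg/(m^2*s)


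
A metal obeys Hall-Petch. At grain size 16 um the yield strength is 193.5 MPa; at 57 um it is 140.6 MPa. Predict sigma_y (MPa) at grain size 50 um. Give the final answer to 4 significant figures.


sigma_y = sigma0 + k / sqrt(d)
1/sqrt(d1) = 1/sqrt(1.6e-05) = 250;  1/sqrt(d2) = 132.453
k = (sigma1 - sigma2) / (1/sqrt(d1) - 1/sqrt(d2)) = (193.5 - 140.6) / (250 - 132.453) = 0.450034 MPa*m^0.5
sigma0 = sigma1 - k/sqrt(d1) = 193.5 - 0.450034*250 = 80.9916 MPa
sigma_y(d3) = 80.9916 + 0.450034 / sqrt(5e-05) = 144.6 MPa


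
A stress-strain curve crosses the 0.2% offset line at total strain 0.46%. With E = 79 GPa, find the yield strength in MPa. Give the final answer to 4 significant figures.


Offset strain = 0.002
Elastic strain at yield = total_strain - offset = 4.6e-03 - 0.002 = 2.6e-03
sigma_y = E * elastic_strain = 79000 * 2.6e-03
sigma_y = 205.4 MPa


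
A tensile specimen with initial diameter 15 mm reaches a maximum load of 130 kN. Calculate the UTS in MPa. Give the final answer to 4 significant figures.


A0 = pi*(d/2)^2 = pi*(15/2)^2 = 176.715 mm^2
UTS = F_max / A0 = 130*1000 / 176.715
UTS = 735.6 MPa


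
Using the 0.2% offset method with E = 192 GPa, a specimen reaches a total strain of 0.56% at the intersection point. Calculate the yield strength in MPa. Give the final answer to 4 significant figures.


Offset strain = 0.002
Elastic strain at yield = total_strain - offset = 5.6e-03 - 0.002 = 3.6e-03
sigma_y = E * elastic_strain = 192000 * 3.6e-03
sigma_y = 691.2 MPa


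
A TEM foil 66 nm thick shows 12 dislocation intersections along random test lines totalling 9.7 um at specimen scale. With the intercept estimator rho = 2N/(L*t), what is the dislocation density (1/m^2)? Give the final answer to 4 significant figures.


rho = 2N / (L * t)
L = 9.7 um = 9.7e-06 m, t = 66 nm = 6.6e-08 m
rho = 2 * 12 / (9.7e-06 * 6.6e-08)
rho = 3.749e+13 1/m^2


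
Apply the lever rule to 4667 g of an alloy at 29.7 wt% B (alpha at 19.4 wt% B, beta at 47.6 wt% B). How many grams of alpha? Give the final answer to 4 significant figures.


f_alpha = (C_beta - C0) / (C_beta - C_alpha)
f_alpha = (47.6 - 29.7) / (47.6 - 19.4) = 0.634752
m_alpha = f_alpha * m_total = 0.634752 * 4667 = 2962 g


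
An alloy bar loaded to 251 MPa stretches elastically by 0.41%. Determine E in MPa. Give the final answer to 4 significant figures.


E = sigma / epsilon
epsilon = 0.41% = 4.1e-03
E = 251 / 4.1e-03
E = 61220 MPa


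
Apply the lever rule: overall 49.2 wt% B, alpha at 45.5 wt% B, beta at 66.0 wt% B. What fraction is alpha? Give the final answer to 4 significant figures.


f_alpha = (C_beta - C0) / (C_beta - C_alpha)
f_alpha = (66.0 - 49.2) / (66.0 - 45.5)
f_alpha = 0.8195


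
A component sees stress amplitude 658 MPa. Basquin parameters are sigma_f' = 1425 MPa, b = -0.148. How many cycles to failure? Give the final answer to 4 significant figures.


sigma_a = sigma_f' * (2*Nf)^b
2*Nf = (sigma_a / sigma_f')^(1/b)
2*Nf = (658 / 1425)^(1/-0.148)
2*Nf = 185.137
Nf = 92.57 cycles


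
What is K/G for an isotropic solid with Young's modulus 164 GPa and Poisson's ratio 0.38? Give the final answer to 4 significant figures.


G = E / (2*(1+nu))
G = 164 / (2*(1+0.38)) = 59.4203 GPa
K = E / (3*(1-2*nu))
K = 164 / (3*(1-2*0.38)) = 227.778 GPa
K/G = 227.778 / 59.4203 = 3.833


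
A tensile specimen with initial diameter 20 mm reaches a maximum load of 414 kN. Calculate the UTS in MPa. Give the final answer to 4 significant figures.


A0 = pi*(d/2)^2 = pi*(20/2)^2 = 314.159 mm^2
UTS = F_max / A0 = 414*1000 / 314.159
UTS = 1318 MPa


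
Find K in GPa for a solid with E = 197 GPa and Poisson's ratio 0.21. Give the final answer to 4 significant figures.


K = E / (3*(1-2*nu))
K = 197 / (3*(1-2*0.21))
K = 113.2 GPa


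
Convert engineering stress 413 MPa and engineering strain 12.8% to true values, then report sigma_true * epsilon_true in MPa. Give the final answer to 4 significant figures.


sigma_true = sigma_eng * (1 + epsilon_eng)
sigma_true = 413 * (1 + 0.128) = 465.864 MPa
epsilon_true = ln(1 + epsilon_eng)
epsilon_true = ln(1 + 0.128) = 0.120446
sigma_true * epsilon_true = 465.864 * 0.120446 = 56.11 MPa


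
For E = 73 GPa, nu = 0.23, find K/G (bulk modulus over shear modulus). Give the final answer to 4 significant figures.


G = E / (2*(1+nu))
G = 73 / (2*(1+0.23)) = 29.6748 GPa
K = E / (3*(1-2*nu))
K = 73 / (3*(1-2*0.23)) = 45.0617 GPa
K/G = 45.0617 / 29.6748 = 1.519


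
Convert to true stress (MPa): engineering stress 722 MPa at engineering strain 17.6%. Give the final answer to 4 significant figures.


sigma_true = sigma_eng * (1 + epsilon_eng)
sigma_true = 722 * (1 + 0.176)
sigma_true = 849.1 MPa


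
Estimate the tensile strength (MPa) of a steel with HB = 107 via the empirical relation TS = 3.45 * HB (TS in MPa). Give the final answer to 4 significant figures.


TS (MPa) = 3.45 * HB
TS = 3.45 * 107
TS = 369.2 MPa


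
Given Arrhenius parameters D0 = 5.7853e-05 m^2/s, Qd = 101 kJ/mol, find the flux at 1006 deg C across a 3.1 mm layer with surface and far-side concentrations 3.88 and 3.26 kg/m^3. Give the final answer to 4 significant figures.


Step 1: D = D0 * exp(-Qd/(R*T))
T = 1006 + 273.15 = 1279.15 K
D = 5.7853e-05 * exp(-101e3 / (8.314 * 1279.15)) = 4.34309e-09 m^2/s
Step 2: J = D * (C1 - C2) / dx
J = 4.34309e-09 * (3.88 - 3.26) / 3.1e-03
J = 8.686e-07 kg/(m^2*s)


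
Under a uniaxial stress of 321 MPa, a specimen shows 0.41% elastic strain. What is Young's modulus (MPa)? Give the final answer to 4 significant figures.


E = sigma / epsilon
epsilon = 0.41% = 4.1e-03
E = 321 / 4.1e-03
E = 78290 MPa


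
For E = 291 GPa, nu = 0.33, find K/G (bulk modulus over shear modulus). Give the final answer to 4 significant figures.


G = E / (2*(1+nu))
G = 291 / (2*(1+0.33)) = 109.398 GPa
K = E / (3*(1-2*nu))
K = 291 / (3*(1-2*0.33)) = 285.294 GPa
K/G = 285.294 / 109.398 = 2.608


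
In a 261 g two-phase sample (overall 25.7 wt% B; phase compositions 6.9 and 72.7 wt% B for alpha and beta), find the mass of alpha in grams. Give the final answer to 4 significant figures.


f_alpha = (C_beta - C0) / (C_beta - C_alpha)
f_alpha = (72.7 - 25.7) / (72.7 - 6.9) = 0.714286
m_alpha = f_alpha * m_total = 0.714286 * 261 = 186.4 g


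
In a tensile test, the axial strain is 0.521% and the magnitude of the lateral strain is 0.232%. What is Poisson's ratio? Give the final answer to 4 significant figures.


nu = -epsilon_lat / epsilon_axial
Lateral strain is contraction (negative), so using magnitudes:
nu = 0.232 / 0.521
nu = 0.4453


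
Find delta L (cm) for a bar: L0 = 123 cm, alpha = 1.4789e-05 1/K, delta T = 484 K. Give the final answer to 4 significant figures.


dL = L0 * alpha * dT
dL = 123 * 1.4789e-05 * 484
dL = 0.8804 cm


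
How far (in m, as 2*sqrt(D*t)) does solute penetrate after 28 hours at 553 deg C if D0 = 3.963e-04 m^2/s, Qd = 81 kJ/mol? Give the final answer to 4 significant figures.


Step 1: D = D0 * exp(-Qd/(R*T))
T = 826.15 K
D = 3.963e-04 * exp(-81e3 / (8.314 * 826.15)) = 2.99562e-09 m^2/s
Step 2: L = 2*sqrt(D*t)
t = 28 h = 100800 s
L = 2*sqrt(2.99562e-09 * 100800) = 0.03475 m


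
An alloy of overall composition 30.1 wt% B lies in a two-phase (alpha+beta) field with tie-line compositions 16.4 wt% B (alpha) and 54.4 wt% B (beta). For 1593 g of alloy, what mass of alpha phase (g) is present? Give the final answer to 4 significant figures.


f_alpha = (C_beta - C0) / (C_beta - C_alpha)
f_alpha = (54.4 - 30.1) / (54.4 - 16.4) = 0.639474
m_alpha = f_alpha * m_total = 0.639474 * 1593 = 1019 g


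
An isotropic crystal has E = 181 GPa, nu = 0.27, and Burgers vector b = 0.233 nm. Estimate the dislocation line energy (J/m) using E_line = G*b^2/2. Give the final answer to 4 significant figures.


Step 1: G = E / (2*(1+nu))
G = 181 / (2*(1+0.27)) = 71.2598 GPa = 7.12598e+10 Pa
Step 2: E_line = G*b^2/2
b = 0.233 nm = 2.33e-10 m
E_line = 0.5 * 7.12598e+10 * (2.33e-10)^2 = 1.934e-09 J/m


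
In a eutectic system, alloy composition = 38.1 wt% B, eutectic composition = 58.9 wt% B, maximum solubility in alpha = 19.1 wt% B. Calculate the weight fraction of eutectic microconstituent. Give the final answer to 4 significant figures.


f_primary = (C_e - C0) / (C_e - C_alpha_max)
f_primary = (58.9 - 38.1) / (58.9 - 19.1)
f_primary = 0.522613
f_eutectic = 1 - 0.522613 = 0.4774


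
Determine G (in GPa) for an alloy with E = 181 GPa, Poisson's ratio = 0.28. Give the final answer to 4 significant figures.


G = E / (2*(1+nu))
G = 181 / (2*(1+0.28))
G = 70.7 GPa


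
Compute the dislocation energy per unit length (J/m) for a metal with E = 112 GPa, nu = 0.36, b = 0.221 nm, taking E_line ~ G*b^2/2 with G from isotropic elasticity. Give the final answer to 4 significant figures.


Step 1: G = E / (2*(1+nu))
G = 112 / (2*(1+0.36)) = 41.1765 GPa = 4.11765e+10 Pa
Step 2: E_line = G*b^2/2
b = 0.221 nm = 2.21e-10 m
E_line = 0.5 * 4.11765e+10 * (2.21e-10)^2 = 1.006e-09 J/m


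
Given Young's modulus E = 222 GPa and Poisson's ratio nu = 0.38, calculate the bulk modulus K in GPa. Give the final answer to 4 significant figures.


K = E / (3*(1-2*nu))
K = 222 / (3*(1-2*0.38))
K = 308.3 GPa


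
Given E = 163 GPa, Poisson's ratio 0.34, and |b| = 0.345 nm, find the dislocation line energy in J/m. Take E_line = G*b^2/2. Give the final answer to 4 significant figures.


Step 1: G = E / (2*(1+nu))
G = 163 / (2*(1+0.34)) = 60.8209 GPa = 6.08209e+10 Pa
Step 2: E_line = G*b^2/2
b = 0.345 nm = 3.45e-10 m
E_line = 0.5 * 6.08209e+10 * (3.45e-10)^2 = 3.62e-09 J/m


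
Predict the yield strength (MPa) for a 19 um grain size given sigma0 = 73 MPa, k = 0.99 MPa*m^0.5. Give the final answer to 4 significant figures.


sigma_y = sigma0 + k / sqrt(d)
d = 19 um = 1.9e-05 m
sigma_y = 73 + 0.99 / sqrt(1.9e-05)
sigma_y = 300.1 MPa


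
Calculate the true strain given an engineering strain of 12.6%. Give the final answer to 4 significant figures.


epsilon_true = ln(1 + epsilon_eng)
epsilon_true = ln(1 + 0.126)
epsilon_true = 0.1187


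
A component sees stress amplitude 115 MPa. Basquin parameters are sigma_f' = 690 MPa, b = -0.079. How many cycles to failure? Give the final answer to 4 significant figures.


sigma_a = sigma_f' * (2*Nf)^b
2*Nf = (sigma_a / sigma_f')^(1/b)
2*Nf = (115 / 690)^(1/-0.079)
2*Nf = 7.07972e+09
Nf = 3.54e+09 cycles


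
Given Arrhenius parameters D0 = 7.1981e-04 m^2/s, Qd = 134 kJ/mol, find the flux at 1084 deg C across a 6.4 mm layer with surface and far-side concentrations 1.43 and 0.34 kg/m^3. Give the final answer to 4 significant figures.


Step 1: D = D0 * exp(-Qd/(R*T))
T = 1084 + 273.15 = 1357.15 K
D = 7.1981e-04 * exp(-134e3 / (8.314 * 1357.15)) = 5.00697e-09 m^2/s
Step 2: J = D * (C1 - C2) / dx
J = 5.00697e-09 * (1.43 - 0.34) / 6.4e-03
J = 8.528e-07 kg/(m^2*s)


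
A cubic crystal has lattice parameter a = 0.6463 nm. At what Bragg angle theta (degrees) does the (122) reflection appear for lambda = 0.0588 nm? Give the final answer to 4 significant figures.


d = a / sqrt(h^2+k^2+l^2)
d = 0.6463 / sqrt(9) = 0.215433 nm
lambda = 2*d*sin(theta)  =>  sin(theta) = lambda / (2*d)
sin(theta) = 0.0588 / (2 * 0.215433) = 0.136469
theta = 7.844 deg


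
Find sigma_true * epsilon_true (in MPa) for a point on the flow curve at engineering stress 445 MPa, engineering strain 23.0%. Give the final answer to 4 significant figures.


sigma_true = sigma_eng * (1 + epsilon_eng)
sigma_true = 445 * (1 + 0.23) = 547.35 MPa
epsilon_true = ln(1 + epsilon_eng)
epsilon_true = ln(1 + 0.23) = 0.207014
sigma_true * epsilon_true = 547.35 * 0.207014 = 113.3 MPa


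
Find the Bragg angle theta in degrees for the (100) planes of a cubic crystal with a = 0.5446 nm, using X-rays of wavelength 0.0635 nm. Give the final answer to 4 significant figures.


d = a / sqrt(h^2+k^2+l^2)
d = 0.5446 / sqrt(1) = 0.5446 nm
lambda = 2*d*sin(theta)  =>  sin(theta) = lambda / (2*d)
sin(theta) = 0.0635 / (2 * 0.5446) = 0.0582997
theta = 3.342 deg


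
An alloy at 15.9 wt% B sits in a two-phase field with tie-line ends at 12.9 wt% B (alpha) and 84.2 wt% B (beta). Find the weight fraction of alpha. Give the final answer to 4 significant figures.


f_alpha = (C_beta - C0) / (C_beta - C_alpha)
f_alpha = (84.2 - 15.9) / (84.2 - 12.9)
f_alpha = 0.9579


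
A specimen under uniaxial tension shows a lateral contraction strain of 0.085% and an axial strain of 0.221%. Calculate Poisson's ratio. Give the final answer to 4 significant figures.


nu = -epsilon_lat / epsilon_axial
Lateral strain is contraction (negative), so using magnitudes:
nu = 0.085 / 0.221
nu = 0.3846


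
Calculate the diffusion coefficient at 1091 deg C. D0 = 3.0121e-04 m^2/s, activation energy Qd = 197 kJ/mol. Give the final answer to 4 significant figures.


D = D0 * exp(-Qd / (R*T))
T = 1364.15 K
D = 3.0121e-04 * exp(-197e3 / (8.314 * 1364.15))
D = 8.615e-12 m^2/s


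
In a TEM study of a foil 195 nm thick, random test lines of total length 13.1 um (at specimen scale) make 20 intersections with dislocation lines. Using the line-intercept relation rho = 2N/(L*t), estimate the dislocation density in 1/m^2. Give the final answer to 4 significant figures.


rho = 2N / (L * t)
L = 13.1 um = 1.31e-05 m, t = 195 nm = 1.95e-07 m
rho = 2 * 20 / (1.31e-05 * 1.95e-07)
rho = 1.566e+13 1/m^2


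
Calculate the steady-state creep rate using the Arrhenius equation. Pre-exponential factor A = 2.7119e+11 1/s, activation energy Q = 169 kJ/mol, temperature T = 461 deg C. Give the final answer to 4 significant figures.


rate = A * exp(-Q / (R*T))
T = 461 + 273.15 = 734.15 K
rate = 2.7119e+11 * exp(-169e3 / (8.314 * 734.15))
rate = 0.2562 1/s


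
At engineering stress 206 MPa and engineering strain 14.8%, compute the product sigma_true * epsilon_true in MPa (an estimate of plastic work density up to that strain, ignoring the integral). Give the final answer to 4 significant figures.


sigma_true = sigma_eng * (1 + epsilon_eng)
sigma_true = 206 * (1 + 0.148) = 236.488 MPa
epsilon_true = ln(1 + epsilon_eng)
epsilon_true = ln(1 + 0.148) = 0.138021
sigma_true * epsilon_true = 236.488 * 0.138021 = 32.64 MPa


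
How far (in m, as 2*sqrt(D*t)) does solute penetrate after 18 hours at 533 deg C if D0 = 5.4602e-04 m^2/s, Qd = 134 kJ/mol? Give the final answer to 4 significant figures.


Step 1: D = D0 * exp(-Qd/(R*T))
T = 806.15 K
D = 5.4602e-04 * exp(-134e3 / (8.314 * 806.15)) = 1.13329e-12 m^2/s
Step 2: L = 2*sqrt(D*t)
t = 18 h = 64800 s
L = 2*sqrt(1.13329e-12 * 64800) = 5.42e-04 m


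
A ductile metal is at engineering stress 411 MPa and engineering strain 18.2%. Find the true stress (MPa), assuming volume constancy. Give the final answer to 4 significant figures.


sigma_true = sigma_eng * (1 + epsilon_eng)
sigma_true = 411 * (1 + 0.182)
sigma_true = 485.8 MPa


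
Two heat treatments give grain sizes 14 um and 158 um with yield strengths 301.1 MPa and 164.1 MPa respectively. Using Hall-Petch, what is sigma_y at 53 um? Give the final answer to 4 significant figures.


sigma_y = sigma0 + k / sqrt(d)
1/sqrt(d1) = 1/sqrt(1.4e-05) = 267.261;  1/sqrt(d2) = 79.5557
k = (sigma1 - sigma2) / (1/sqrt(d1) - 1/sqrt(d2)) = (301.1 - 164.1) / (267.261 - 79.5557) = 0.729867 MPa*m^0.5
sigma0 = sigma1 - k/sqrt(d1) = 301.1 - 0.729867*267.261 = 106.035 MPa
sigma_y(d3) = 106.035 + 0.729867 / sqrt(5.3e-05) = 206.3 MPa


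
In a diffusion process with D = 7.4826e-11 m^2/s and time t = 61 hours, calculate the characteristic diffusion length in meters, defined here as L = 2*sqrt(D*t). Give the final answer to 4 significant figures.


t = 61 hr = 219600 s
Diffusion length = 2*sqrt(D*t)
= 2*sqrt(7.4826e-11 * 219600)
= 8.107e-03 m


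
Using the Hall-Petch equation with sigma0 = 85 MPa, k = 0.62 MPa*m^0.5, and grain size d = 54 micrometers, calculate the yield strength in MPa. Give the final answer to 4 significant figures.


sigma_y = sigma0 + k / sqrt(d)
d = 54 um = 5.4e-05 m
sigma_y = 85 + 0.62 / sqrt(5.4e-05)
sigma_y = 169.4 MPa


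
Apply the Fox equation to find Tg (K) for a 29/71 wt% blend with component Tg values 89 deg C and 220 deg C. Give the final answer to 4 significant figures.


1/Tg = w1/Tg1 + w2/Tg2 (in Kelvin)
Tg1 = 362.15 K, Tg2 = 493.15 K
1/Tg = 0.29/362.15 + 0.71/493.15
Tg = 446.3 K


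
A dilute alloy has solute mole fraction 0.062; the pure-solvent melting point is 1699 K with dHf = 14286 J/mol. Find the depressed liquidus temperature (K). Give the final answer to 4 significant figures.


dT = R*Tm^2*x / dHf
dT = 8.314 * 1699^2 * 0.062 / 14286
dT = 104.154 K
T_new = 1699 - 104.154 = 1595 K


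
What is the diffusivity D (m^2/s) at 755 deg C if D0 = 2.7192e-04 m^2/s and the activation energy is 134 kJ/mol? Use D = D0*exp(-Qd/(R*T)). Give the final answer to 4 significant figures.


D = D0 * exp(-Qd / (R*T))
T = 1028.15 K
D = 2.7192e-04 * exp(-134e3 / (8.314 * 1028.15))
D = 4.231e-11 m^2/s


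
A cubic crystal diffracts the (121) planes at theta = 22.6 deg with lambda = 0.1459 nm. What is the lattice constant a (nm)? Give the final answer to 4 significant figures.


d = lambda / (2*sin(theta))
d = 0.1459 / (2*sin(22.6 deg))
d = 0.189828 nm
a = d * sqrt(h^2+k^2+l^2) = 0.189828 * sqrt(6)
a = 0.465 nm


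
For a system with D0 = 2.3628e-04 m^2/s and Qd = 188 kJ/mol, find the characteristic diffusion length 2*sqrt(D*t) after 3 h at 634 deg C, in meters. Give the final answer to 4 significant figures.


Step 1: D = D0 * exp(-Qd/(R*T))
T = 907.15 K
D = 2.3628e-04 * exp(-188e3 / (8.314 * 907.15)) = 3.53021e-15 m^2/s
Step 2: L = 2*sqrt(D*t)
t = 3 h = 10800 s
L = 2*sqrt(3.53021e-15 * 10800) = 1.235e-05 m


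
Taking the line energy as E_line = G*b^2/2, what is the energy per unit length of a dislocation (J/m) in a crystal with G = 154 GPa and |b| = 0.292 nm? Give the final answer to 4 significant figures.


E = G*b^2/2
b = 0.292 nm = 2.92e-10 m
G = 154 GPa = 1.54e+11 Pa
E = 0.5 * 1.54e+11 * (2.92e-10)^2
E = 6.565e-09 J/m


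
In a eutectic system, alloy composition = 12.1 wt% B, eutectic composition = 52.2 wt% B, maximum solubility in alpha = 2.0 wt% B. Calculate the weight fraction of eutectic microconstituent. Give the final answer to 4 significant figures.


f_primary = (C_e - C0) / (C_e - C_alpha_max)
f_primary = (52.2 - 12.1) / (52.2 - 2.0)
f_primary = 0.798805
f_eutectic = 1 - 0.798805 = 0.2012


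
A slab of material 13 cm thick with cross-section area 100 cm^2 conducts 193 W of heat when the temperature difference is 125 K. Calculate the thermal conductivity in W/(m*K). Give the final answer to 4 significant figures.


k = Q*L / (A*dT)
L = 0.13 m, A = 0.01 m^2
k = 193 * 0.13 / (0.01 * 125)
k = 20.07 W/(m*K)


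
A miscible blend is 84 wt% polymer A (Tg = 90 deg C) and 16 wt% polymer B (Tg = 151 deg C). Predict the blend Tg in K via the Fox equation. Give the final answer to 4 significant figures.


1/Tg = w1/Tg1 + w2/Tg2 (in Kelvin)
Tg1 = 363.15 K, Tg2 = 424.15 K
1/Tg = 0.84/363.15 + 0.16/424.15
Tg = 371.7 K


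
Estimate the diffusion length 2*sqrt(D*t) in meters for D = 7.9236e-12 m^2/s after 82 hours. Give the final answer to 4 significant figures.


t = 82 hr = 295200 s
Diffusion length = 2*sqrt(D*t)
= 2*sqrt(7.9236e-12 * 295200)
= 3.059e-03 m


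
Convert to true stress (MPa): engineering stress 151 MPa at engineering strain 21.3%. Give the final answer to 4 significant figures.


sigma_true = sigma_eng * (1 + epsilon_eng)
sigma_true = 151 * (1 + 0.213)
sigma_true = 183.2 MPa


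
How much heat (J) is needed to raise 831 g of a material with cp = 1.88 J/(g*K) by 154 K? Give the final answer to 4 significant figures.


Q = m * cp * dT
Q = 831 * 1.88 * 154
Q = 240600 J


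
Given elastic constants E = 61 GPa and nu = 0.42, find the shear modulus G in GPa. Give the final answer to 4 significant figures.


G = E / (2*(1+nu))
G = 61 / (2*(1+0.42))
G = 21.48 GPa


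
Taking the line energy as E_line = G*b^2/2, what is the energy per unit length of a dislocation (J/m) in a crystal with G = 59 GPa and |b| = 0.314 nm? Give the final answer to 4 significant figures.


E = G*b^2/2
b = 0.314 nm = 3.14e-10 m
G = 59 GPa = 5.9e+10 Pa
E = 0.5 * 5.9e+10 * (3.14e-10)^2
E = 2.909e-09 J/m


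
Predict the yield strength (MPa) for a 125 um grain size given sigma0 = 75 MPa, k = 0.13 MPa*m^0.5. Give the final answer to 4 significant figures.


sigma_y = sigma0 + k / sqrt(d)
d = 125 um = 1.25e-04 m
sigma_y = 75 + 0.13 / sqrt(1.25e-04)
sigma_y = 86.63 MPa


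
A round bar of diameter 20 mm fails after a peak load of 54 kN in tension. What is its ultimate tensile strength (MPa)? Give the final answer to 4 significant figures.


A0 = pi*(d/2)^2 = pi*(20/2)^2 = 314.159 mm^2
UTS = F_max / A0 = 54*1000 / 314.159
UTS = 171.9 MPa


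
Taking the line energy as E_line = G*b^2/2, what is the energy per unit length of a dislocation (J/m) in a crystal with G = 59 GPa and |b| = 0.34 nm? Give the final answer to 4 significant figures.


E = G*b^2/2
b = 0.34 nm = 3.4e-10 m
G = 59 GPa = 5.9e+10 Pa
E = 0.5 * 5.9e+10 * (3.4e-10)^2
E = 3.41e-09 J/m


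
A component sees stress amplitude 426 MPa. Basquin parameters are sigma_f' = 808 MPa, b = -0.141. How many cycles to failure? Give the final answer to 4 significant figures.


sigma_a = sigma_f' * (2*Nf)^b
2*Nf = (sigma_a / sigma_f')^(1/b)
2*Nf = (426 / 808)^(1/-0.141)
2*Nf = 93.6793
Nf = 46.84 cycles


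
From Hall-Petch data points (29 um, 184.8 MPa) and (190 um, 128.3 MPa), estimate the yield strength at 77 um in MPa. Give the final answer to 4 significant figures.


sigma_y = sigma0 + k / sqrt(d)
1/sqrt(d1) = 1/sqrt(2.9e-05) = 185.695;  1/sqrt(d2) = 72.5476
k = (sigma1 - sigma2) / (1/sqrt(d1) - 1/sqrt(d2)) = (184.8 - 128.3) / (185.695 - 72.5476) = 0.499347 MPa*m^0.5
sigma0 = sigma1 - k/sqrt(d1) = 184.8 - 0.499347*185.695 = 92.0735 MPa
sigma_y(d3) = 92.0735 + 0.499347 / sqrt(7.7e-05) = 149 MPa


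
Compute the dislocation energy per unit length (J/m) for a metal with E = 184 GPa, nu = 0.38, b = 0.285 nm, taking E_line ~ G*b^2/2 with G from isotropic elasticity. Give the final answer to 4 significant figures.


Step 1: G = E / (2*(1+nu))
G = 184 / (2*(1+0.38)) = 66.6667 GPa = 6.66667e+10 Pa
Step 2: E_line = G*b^2/2
b = 0.285 nm = 2.85e-10 m
E_line = 0.5 * 6.66667e+10 * (2.85e-10)^2 = 2.708e-09 J/m


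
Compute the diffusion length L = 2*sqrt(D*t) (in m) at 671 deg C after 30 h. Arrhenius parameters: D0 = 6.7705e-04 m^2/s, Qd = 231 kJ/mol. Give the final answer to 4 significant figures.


Step 1: D = D0 * exp(-Qd/(R*T))
T = 944.15 K
D = 6.7705e-04 * exp(-231e3 / (8.314 * 944.15)) = 1.12253e-16 m^2/s
Step 2: L = 2*sqrt(D*t)
t = 30 h = 108000 s
L = 2*sqrt(1.12253e-16 * 108000) = 6.964e-06 m


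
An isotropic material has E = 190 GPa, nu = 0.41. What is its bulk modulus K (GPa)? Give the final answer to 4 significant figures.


K = E / (3*(1-2*nu))
K = 190 / (3*(1-2*0.41))
K = 351.9 GPa


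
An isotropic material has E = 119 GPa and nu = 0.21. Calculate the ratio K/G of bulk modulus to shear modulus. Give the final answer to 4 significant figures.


G = E / (2*(1+nu))
G = 119 / (2*(1+0.21)) = 49.1736 GPa
K = E / (3*(1-2*nu))
K = 119 / (3*(1-2*0.21)) = 68.3908 GPa
K/G = 68.3908 / 49.1736 = 1.391


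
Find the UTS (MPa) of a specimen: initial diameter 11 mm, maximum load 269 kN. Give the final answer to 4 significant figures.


A0 = pi*(d/2)^2 = pi*(11/2)^2 = 95.0332 mm^2
UTS = F_max / A0 = 269*1000 / 95.0332
UTS = 2831 MPa


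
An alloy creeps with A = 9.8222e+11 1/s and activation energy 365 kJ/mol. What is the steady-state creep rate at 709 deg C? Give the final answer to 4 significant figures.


rate = A * exp(-Q / (R*T))
T = 709 + 273.15 = 982.15 K
rate = 9.8222e+11 * exp(-365e3 / (8.314 * 982.15))
rate = 3.796e-08 1/s


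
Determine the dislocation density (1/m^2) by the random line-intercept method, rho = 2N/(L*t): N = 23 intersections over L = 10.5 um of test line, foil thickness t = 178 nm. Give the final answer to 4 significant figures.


rho = 2N / (L * t)
L = 10.5 um = 1.05e-05 m, t = 178 nm = 1.78e-07 m
rho = 2 * 23 / (1.05e-05 * 1.78e-07)
rho = 2.461e+13 1/m^2


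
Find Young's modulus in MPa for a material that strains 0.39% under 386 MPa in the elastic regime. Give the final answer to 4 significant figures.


E = sigma / epsilon
epsilon = 0.39% = 3.9e-03
E = 386 / 3.9e-03
E = 98970 MPa


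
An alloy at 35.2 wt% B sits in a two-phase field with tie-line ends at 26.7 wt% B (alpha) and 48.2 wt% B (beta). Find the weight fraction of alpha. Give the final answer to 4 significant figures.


f_alpha = (C_beta - C0) / (C_beta - C_alpha)
f_alpha = (48.2 - 35.2) / (48.2 - 26.7)
f_alpha = 0.6047


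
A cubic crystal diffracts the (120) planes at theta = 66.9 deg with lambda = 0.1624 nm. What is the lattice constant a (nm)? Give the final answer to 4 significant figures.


d = lambda / (2*sin(theta))
d = 0.1624 / (2*sin(66.9 deg))
d = 0.088278 nm
a = d * sqrt(h^2+k^2+l^2) = 0.088278 * sqrt(5)
a = 0.1974 nm
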